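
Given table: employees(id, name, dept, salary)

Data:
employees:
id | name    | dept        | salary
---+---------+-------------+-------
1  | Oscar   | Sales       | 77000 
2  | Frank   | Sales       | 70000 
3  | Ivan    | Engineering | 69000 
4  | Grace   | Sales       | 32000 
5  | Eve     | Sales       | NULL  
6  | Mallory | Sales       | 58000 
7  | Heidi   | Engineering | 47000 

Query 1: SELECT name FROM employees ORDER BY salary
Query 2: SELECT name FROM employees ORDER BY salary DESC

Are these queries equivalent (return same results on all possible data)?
No, not equivalent

Query 1 returns: [('Eve',), ('Grace',), ('Heidi',), ('Mallory',), ('Ivan',), ('Frank',), ('Oscar',)]
Query 2 returns: [('Oscar',), ('Frank',), ('Ivan',), ('Mallory',), ('Heidi',), ('Grace',), ('Eve',)]

Reason: ASC vs DESC gives opposite ordering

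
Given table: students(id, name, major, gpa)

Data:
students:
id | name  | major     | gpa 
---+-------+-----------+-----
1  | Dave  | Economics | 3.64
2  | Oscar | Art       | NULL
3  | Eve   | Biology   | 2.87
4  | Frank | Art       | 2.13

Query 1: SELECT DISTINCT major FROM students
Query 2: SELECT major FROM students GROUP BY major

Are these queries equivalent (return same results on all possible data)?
Yes, equivalent

Both queries return: [('Art',), ('Biology',), ('Economics',)]

Reason: Both get unique majors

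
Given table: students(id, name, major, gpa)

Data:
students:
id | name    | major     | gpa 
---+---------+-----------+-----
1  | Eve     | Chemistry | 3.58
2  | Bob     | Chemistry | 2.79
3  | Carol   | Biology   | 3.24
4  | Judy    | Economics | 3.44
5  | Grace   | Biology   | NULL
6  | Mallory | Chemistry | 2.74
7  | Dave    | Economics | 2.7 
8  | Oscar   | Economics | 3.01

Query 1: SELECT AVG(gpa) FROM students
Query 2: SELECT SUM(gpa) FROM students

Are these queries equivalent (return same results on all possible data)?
No, not equivalent

Query 1 returns: [(3.0714285714285716,)]
Query 2 returns: [(21.5,)]

Reason: AVG vs SUM give different aggregate values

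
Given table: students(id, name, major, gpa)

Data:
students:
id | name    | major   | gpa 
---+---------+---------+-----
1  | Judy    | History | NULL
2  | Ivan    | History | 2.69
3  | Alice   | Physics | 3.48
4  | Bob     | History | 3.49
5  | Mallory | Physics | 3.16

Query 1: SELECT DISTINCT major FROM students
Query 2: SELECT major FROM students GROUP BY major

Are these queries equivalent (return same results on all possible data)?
Yes, equivalent

Both queries return: [('History',), ('Physics',)]

Reason: Both get unique majors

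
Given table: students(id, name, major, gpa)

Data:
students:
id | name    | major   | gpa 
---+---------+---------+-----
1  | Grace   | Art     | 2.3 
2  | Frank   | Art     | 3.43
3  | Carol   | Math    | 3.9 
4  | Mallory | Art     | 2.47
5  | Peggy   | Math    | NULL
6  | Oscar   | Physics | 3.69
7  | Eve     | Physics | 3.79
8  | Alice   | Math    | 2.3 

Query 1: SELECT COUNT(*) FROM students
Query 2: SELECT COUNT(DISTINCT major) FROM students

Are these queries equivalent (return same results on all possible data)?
No, not equivalent

Query 1 returns: [(8,)]
Query 2 returns: [(3,)]

Reason: COUNT(*) counts rows, COUNT(DISTINCT major) counts unique majors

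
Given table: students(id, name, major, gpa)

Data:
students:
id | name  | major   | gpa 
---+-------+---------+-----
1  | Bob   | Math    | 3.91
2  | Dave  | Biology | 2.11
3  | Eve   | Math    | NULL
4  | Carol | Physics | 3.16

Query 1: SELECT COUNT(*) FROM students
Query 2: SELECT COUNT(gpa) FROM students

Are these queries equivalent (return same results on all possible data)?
No, not equivalent

Query 1 returns: [(4,)]
Query 2 returns: [(3,)]

Reason: COUNT(*) includes NULLs, COUNT(column) excludes them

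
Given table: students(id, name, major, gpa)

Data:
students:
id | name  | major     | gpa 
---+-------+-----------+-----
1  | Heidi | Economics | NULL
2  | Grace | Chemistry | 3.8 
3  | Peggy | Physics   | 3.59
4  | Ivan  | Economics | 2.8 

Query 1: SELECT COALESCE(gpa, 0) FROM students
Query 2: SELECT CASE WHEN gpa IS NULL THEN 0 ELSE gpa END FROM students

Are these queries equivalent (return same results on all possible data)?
Yes, equivalent

Both queries return: [(0,), (2.8,), (3.59,), (3.8,)]

Reason: COALESCE vs CASE for NULL handling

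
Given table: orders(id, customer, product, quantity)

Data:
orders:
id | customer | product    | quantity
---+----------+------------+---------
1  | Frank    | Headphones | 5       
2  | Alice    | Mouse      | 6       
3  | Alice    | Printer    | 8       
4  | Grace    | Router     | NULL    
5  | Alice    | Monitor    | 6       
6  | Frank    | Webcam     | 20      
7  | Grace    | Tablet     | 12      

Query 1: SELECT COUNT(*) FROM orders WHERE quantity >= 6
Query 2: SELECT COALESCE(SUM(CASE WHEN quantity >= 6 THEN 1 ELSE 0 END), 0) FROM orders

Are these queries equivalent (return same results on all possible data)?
Yes, equivalent

Both queries return: [(5,)]

Reason: COUNT with WHERE vs conditional SUM (COALESCE handles empty-table NULL)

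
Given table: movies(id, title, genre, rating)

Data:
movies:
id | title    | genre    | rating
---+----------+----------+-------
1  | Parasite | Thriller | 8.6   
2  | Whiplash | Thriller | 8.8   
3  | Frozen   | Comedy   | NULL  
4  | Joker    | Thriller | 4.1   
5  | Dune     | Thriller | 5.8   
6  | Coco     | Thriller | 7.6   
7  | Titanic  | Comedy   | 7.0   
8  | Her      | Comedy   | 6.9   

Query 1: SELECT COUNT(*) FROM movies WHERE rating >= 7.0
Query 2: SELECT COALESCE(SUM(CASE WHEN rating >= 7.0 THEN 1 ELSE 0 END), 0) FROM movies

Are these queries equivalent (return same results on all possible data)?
Yes, equivalent

Both queries return: [(4,)]

Reason: COUNT with WHERE vs conditional SUM (COALESCE handles empty-table NULL)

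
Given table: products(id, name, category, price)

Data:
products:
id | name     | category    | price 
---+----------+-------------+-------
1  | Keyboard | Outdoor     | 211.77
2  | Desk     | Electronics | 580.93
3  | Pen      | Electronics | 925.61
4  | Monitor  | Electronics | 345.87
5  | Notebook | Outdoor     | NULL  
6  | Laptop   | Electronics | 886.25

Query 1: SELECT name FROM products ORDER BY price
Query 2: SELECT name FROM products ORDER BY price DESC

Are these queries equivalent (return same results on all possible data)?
No, not equivalent

Query 1 returns: [('Notebook',), ('Keyboard',), ('Monitor',), ('Desk',), ('Laptop',), ('Pen',)]
Query 2 returns: [('Pen',), ('Laptop',), ('Desk',), ('Monitor',), ('Keyboard',), ('Notebook',)]

Reason: ASC vs DESC gives opposite ordering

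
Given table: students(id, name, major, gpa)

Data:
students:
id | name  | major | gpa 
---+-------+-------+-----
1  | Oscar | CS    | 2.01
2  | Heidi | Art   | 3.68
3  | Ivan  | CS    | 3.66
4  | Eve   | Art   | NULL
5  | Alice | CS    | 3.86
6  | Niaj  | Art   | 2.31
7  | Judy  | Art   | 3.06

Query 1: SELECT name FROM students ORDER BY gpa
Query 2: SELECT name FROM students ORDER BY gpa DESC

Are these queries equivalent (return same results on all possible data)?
No, not equivalent

Query 1 returns: [('Eve',), ('Oscar',), ('Niaj',), ('Judy',), ('Ivan',), ('Heidi',), ('Alice',)]
Query 2 returns: [('Alice',), ('Heidi',), ('Ivan',), ('Judy',), ('Niaj',), ('Oscar',), ('Eve',)]

Reason: ASC vs DESC gives opposite ordering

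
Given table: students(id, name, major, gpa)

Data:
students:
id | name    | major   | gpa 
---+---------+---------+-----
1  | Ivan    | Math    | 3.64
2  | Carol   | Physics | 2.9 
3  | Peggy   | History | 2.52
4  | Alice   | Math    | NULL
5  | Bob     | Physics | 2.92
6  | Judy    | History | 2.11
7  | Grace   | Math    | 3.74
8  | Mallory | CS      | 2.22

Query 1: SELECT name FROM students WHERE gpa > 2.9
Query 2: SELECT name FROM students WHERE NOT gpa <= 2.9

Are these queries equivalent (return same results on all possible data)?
Yes, equivalent

Both queries return: [('Bob',), ('Grace',), ('Ivan',)]

Reason: Both filter gpa > 2.9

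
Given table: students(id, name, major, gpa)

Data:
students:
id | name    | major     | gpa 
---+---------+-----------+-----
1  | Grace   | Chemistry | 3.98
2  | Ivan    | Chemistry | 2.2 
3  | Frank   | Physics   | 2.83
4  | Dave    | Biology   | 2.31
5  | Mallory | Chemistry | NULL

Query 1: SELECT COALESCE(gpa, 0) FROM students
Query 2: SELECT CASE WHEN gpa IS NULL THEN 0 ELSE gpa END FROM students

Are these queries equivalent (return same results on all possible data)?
Yes, equivalent

Both queries return: [(0,), (2.2,), (2.31,), (2.83,), (3.98,)]

Reason: COALESCE vs CASE for NULL handling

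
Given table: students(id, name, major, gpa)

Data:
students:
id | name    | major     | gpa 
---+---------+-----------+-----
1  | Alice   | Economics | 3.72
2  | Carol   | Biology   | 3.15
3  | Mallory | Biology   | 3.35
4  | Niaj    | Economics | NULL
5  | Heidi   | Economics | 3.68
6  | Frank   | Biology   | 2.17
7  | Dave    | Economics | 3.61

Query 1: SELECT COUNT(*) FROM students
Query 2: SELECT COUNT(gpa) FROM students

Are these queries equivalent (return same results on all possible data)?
No, not equivalent

Query 1 returns: [(7,)]
Query 2 returns: [(6,)]

Reason: COUNT(*) includes NULLs, COUNT(column) excludes them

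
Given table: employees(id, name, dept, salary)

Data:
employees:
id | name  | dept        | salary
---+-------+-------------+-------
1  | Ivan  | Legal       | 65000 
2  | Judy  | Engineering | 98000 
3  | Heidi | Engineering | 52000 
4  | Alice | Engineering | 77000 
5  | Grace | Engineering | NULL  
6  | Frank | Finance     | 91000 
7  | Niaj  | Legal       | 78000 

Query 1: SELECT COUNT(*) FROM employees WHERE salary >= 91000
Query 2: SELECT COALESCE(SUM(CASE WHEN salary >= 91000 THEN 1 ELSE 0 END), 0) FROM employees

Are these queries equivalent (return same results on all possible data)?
Yes, equivalent

Both queries return: [(2,)]

Reason: COUNT with WHERE vs conditional SUM (COALESCE handles empty-table NULL)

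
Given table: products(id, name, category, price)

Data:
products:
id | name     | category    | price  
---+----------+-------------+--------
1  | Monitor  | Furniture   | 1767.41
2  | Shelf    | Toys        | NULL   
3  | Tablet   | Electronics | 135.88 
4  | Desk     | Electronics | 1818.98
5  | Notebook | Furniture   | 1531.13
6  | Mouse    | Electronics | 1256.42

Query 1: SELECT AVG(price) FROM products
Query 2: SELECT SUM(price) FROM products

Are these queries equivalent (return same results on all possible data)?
No, not equivalent

Query 1 returns: [(1301.9640000000002,)]
Query 2 returns: [(6509.820000000001,)]

Reason: AVG vs SUM give different aggregate values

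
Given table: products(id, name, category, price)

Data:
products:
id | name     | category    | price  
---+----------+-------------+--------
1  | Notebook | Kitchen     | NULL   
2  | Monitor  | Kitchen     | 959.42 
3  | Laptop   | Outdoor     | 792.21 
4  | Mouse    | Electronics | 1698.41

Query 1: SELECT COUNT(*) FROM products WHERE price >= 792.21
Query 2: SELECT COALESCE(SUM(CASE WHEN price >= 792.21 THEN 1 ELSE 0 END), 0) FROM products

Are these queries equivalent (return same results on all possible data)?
Yes, equivalent

Both queries return: [(3,)]

Reason: COUNT with WHERE vs conditional SUM (COALESCE handles empty-table NULL)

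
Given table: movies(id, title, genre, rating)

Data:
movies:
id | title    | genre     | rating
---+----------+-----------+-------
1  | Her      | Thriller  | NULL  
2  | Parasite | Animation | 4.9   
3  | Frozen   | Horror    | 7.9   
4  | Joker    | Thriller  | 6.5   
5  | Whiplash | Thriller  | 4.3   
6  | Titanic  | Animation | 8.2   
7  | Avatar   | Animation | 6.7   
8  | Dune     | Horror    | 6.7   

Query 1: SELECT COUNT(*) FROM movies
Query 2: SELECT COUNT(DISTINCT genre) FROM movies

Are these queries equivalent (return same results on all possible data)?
No, not equivalent

Query 1 returns: [(8,)]
Query 2 returns: [(3,)]

Reason: COUNT(*) counts rows, COUNT(DISTINCT genre) counts unique genres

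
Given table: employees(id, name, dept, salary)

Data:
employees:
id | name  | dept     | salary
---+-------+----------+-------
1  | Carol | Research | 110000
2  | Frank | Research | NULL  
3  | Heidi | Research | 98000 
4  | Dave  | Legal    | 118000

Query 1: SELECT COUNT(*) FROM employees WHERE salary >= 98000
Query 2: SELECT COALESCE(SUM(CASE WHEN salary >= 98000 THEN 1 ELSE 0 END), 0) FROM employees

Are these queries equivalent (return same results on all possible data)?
Yes, equivalent

Both queries return: [(3,)]

Reason: COUNT with WHERE vs conditional SUM (COALESCE handles empty-table NULL)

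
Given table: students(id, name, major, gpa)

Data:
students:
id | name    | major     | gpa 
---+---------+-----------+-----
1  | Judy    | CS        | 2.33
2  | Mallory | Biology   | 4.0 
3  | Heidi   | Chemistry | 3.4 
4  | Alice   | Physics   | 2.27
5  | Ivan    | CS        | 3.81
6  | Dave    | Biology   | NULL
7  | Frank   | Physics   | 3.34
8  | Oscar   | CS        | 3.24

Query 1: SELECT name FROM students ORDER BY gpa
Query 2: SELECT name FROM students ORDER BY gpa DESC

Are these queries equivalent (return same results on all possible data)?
No, not equivalent

Query 1 returns: [('Dave',), ('Alice',), ('Judy',), ('Oscar',), ('Frank',), ('Heidi',), ('Ivan',), ('Mallory',)]
Query 2 returns: [('Mallory',), ('Ivan',), ('Heidi',), ('Frank',), ('Oscar',), ('Judy',), ('Alice',), ('Dave',)]

Reason: ASC vs DESC gives opposite ordering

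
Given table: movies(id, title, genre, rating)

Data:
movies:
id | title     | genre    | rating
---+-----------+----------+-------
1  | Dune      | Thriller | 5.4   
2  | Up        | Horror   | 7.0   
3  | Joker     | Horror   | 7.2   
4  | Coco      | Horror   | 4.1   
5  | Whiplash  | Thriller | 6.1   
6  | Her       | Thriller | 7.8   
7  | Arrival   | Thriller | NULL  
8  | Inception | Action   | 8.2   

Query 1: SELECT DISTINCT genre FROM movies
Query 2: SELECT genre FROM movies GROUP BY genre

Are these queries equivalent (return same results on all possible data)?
Yes, equivalent

Both queries return: [('Action',), ('Horror',), ('Thriller',)]

Reason: Both get unique genres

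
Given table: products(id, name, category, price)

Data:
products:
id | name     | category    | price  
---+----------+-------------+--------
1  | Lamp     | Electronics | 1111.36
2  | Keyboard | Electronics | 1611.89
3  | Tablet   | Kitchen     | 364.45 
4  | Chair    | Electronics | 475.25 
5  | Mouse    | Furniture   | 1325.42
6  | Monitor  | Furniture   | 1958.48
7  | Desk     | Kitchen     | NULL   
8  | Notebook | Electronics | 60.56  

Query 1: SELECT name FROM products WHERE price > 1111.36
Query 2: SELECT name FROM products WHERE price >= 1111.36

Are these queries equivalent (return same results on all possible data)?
No, not equivalent

Query 1 returns: [('Keyboard',), ('Mouse',), ('Monitor',)]
Query 2 returns: [('Lamp',), ('Keyboard',), ('Mouse',), ('Monitor',)]

Reason: > vs >= gives different results when price = 1111.36 exists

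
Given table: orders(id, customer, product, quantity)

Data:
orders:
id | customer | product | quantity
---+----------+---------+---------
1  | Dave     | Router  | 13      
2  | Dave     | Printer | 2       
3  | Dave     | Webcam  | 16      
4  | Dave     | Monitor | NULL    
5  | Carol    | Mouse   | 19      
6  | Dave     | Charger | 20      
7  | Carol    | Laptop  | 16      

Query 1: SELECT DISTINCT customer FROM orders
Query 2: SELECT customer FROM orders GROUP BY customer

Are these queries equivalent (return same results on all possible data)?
Yes, equivalent

Both queries return: [('Carol',), ('Dave',)]

Reason: Both get unique customers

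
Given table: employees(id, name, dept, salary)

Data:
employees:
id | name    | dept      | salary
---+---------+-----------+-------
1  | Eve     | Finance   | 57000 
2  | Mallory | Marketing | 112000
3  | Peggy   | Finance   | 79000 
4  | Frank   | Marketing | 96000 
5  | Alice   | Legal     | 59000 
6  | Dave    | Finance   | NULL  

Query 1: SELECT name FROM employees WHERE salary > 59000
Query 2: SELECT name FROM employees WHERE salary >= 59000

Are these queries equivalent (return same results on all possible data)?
No, not equivalent

Query 1 returns: [('Mallory',), ('Peggy',), ('Frank',)]
Query 2 returns: [('Mallory',), ('Peggy',), ('Frank',), ('Alice',)]

Reason: > vs >= gives different results when salary = 59000 exists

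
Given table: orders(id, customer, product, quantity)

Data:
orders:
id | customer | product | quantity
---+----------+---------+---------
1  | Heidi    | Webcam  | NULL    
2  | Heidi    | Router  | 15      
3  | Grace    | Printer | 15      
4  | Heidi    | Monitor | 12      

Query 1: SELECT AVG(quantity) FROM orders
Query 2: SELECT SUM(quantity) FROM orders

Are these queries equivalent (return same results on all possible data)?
No, not equivalent

Query 1 returns: [(14.0,)]
Query 2 returns: [(42,)]

Reason: AVG vs SUM give different aggregate values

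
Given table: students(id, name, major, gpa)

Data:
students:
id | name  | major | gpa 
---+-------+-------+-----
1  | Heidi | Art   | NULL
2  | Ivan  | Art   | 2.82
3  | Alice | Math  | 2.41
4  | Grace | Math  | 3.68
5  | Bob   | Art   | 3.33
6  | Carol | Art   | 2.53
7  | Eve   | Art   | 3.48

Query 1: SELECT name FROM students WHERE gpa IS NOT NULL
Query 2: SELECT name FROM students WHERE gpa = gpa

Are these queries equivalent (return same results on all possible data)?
Yes, equivalent

Both queries return: [('Alice',), ('Bob',), ('Carol',), ('Eve',), ('Grace',), ('Ivan',)]

Reason: IS NOT NULL vs self-equality (both exclude NULLs)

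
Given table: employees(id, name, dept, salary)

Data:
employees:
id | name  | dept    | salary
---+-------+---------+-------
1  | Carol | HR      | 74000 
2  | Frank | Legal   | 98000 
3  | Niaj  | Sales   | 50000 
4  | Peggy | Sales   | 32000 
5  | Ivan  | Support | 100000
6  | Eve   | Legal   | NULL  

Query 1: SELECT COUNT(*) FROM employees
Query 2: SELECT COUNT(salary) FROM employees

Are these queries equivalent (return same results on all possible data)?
No, not equivalent

Query 1 returns: [(6,)]
Query 2 returns: [(5,)]

Reason: COUNT(*) includes NULLs, COUNT(column) excludes them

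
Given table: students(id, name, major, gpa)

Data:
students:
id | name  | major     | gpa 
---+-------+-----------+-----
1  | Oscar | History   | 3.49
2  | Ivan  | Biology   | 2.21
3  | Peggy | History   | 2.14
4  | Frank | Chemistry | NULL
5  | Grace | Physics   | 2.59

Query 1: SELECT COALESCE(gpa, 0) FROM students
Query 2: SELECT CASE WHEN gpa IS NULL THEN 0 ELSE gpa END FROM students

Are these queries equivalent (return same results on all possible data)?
Yes, equivalent

Both queries return: [(0,), (2.14,), (2.21,), (2.59,), (3.49,)]

Reason: COALESCE vs CASE for NULL handling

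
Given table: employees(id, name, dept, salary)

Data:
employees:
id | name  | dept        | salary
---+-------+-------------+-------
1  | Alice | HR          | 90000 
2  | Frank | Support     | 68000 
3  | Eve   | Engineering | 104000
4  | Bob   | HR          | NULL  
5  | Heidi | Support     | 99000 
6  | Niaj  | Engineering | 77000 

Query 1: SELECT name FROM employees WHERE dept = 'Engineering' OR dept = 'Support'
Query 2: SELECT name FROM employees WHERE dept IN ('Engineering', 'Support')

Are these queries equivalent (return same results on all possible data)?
Yes, equivalent

Both queries return: [('Eve',), ('Frank',), ('Heidi',), ('Niaj',)]

Reason: OR vs IN are equivalent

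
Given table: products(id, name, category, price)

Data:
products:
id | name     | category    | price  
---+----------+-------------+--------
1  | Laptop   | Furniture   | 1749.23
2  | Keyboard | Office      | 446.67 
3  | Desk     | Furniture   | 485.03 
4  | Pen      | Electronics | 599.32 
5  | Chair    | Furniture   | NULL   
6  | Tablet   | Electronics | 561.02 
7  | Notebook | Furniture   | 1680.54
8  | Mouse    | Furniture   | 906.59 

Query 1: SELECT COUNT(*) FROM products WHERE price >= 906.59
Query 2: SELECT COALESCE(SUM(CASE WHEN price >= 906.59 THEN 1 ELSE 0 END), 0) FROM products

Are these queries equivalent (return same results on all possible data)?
Yes, equivalent

Both queries return: [(3,)]

Reason: COUNT with WHERE vs conditional SUM (COALESCE handles empty-table NULL)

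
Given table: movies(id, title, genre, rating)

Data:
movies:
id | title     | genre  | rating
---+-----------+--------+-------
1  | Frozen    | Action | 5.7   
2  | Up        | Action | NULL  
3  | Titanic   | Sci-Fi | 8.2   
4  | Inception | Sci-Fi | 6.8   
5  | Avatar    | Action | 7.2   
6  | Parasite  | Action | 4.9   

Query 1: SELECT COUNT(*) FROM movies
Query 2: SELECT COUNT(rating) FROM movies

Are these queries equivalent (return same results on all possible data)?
No, not equivalent

Query 1 returns: [(6,)]
Query 2 returns: [(5,)]

Reason: COUNT(*) includes NULLs, COUNT(column) excludes them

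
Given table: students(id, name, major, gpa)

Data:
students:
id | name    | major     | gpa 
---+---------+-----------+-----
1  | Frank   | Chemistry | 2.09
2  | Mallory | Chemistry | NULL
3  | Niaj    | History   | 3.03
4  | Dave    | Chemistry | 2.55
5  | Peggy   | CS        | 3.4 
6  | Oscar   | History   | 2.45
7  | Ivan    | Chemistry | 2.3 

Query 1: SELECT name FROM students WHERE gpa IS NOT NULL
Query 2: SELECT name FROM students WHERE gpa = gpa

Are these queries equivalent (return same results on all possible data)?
Yes, equivalent

Both queries return: [('Dave',), ('Frank',), ('Ivan',), ('Niaj',), ('Oscar',), ('Peggy',)]

Reason: IS NOT NULL vs self-equality (both exclude NULLs)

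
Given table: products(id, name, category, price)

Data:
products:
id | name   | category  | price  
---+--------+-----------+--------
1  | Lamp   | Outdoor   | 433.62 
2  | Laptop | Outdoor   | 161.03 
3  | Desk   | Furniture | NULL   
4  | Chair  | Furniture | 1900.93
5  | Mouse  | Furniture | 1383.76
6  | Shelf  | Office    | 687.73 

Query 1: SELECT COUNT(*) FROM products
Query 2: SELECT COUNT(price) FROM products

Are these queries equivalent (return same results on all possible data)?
No, not equivalent

Query 1 returns: [(6,)]
Query 2 returns: [(5,)]

Reason: COUNT(*) includes NULLs, COUNT(column) excludes them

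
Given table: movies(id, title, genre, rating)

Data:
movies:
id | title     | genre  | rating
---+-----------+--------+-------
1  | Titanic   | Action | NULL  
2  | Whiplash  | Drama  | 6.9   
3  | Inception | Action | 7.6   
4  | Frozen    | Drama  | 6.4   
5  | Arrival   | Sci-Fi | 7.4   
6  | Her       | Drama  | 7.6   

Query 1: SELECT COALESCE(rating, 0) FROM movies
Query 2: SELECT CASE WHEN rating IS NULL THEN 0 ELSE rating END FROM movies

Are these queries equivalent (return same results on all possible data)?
Yes, equivalent

Both queries return: [(0,), (6.4,), (6.9,), (7.4,), (7.6,), (7.6,)]

Reason: COALESCE vs CASE for NULL handling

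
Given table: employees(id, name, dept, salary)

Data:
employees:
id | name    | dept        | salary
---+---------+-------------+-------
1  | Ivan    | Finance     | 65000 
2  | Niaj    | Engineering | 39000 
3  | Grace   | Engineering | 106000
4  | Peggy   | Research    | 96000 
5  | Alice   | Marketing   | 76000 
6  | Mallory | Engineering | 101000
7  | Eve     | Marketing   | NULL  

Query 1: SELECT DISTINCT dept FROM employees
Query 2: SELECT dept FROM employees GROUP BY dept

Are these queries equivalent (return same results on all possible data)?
Yes, equivalent

Both queries return: [('Engineering',), ('Finance',), ('Marketing',), ('Research',)]

Reason: Both get unique depts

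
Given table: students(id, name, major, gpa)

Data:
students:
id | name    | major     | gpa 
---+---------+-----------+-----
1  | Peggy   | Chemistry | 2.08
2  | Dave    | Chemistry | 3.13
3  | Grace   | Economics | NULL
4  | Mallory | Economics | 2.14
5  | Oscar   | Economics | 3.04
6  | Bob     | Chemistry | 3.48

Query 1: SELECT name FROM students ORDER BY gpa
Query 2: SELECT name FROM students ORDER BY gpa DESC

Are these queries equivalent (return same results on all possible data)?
No, not equivalent

Query 1 returns: [('Grace',), ('Peggy',), ('Mallory',), ('Oscar',), ('Dave',), ('Bob',)]
Query 2 returns: [('Bob',), ('Dave',), ('Oscar',), ('Mallory',), ('Peggy',), ('Grace',)]

Reason: ASC vs DESC gives opposite ordering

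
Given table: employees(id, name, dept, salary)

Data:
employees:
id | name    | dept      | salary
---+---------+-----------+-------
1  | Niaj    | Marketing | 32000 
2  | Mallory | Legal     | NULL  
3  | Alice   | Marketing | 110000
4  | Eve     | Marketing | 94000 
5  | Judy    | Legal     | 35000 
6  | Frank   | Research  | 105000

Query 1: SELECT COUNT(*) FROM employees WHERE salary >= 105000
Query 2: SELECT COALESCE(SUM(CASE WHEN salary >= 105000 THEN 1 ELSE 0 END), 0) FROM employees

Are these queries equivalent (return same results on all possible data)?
Yes, equivalent

Both queries return: [(2,)]

Reason: COUNT with WHERE vs conditional SUM (COALESCE handles empty-table NULL)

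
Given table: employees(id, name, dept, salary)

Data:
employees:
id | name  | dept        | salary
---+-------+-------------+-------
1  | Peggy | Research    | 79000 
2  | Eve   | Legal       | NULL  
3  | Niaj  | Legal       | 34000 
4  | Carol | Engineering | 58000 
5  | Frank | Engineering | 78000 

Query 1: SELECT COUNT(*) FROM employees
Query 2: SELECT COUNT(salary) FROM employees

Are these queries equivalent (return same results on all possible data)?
No, not equivalent

Query 1 returns: [(5,)]
Query 2 returns: [(4,)]

Reason: COUNT(*) includes NULLs, COUNT(column) excludes them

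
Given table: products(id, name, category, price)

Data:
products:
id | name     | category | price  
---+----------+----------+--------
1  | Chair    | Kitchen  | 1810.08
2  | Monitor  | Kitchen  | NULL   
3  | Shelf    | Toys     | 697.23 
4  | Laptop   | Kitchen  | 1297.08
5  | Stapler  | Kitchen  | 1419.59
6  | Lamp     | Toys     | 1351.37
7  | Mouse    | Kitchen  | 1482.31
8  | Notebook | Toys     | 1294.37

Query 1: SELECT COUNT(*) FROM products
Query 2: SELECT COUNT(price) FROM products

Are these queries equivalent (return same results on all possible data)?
No, not equivalent

Query 1 returns: [(8,)]
Query 2 returns: [(7,)]

Reason: COUNT(*) includes NULLs, COUNT(column) excludes them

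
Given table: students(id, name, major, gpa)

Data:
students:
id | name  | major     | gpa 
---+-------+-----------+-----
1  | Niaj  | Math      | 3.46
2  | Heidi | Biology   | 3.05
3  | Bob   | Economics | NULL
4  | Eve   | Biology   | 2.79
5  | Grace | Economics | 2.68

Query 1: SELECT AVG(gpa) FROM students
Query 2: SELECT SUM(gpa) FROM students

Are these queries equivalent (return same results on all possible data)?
No, not equivalent

Query 1 returns: [(2.995,)]
Query 2 returns: [(11.98,)]

Reason: AVG vs SUM give different aggregate values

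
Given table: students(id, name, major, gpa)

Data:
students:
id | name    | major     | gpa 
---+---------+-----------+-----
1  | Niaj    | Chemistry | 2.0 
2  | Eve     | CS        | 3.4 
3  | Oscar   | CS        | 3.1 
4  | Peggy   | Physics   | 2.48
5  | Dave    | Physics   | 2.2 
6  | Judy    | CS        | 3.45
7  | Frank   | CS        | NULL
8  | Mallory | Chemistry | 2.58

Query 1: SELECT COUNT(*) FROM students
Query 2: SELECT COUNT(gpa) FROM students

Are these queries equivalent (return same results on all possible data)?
No, not equivalent

Query 1 returns: [(8,)]
Query 2 returns: [(7,)]

Reason: COUNT(*) includes NULLs, COUNT(column) excludes them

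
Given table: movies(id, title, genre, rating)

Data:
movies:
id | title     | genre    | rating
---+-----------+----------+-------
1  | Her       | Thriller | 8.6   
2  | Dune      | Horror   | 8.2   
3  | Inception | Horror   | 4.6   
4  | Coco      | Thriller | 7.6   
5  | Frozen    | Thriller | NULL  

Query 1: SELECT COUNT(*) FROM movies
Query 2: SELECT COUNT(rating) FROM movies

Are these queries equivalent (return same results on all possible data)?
No, not equivalent

Query 1 returns: [(5,)]
Query 2 returns: [(4,)]

Reason: COUNT(*) includes NULLs, COUNT(column) excludes them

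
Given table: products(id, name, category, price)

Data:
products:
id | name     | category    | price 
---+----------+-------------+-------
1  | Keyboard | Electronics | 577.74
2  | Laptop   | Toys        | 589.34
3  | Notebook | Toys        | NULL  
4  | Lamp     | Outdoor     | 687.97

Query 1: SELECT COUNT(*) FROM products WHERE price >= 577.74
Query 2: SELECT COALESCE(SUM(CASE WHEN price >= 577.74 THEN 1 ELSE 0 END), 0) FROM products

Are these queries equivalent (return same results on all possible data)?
Yes, equivalent

Both queries return: [(3,)]

Reason: COUNT with WHERE vs conditional SUM (COALESCE handles empty-table NULL)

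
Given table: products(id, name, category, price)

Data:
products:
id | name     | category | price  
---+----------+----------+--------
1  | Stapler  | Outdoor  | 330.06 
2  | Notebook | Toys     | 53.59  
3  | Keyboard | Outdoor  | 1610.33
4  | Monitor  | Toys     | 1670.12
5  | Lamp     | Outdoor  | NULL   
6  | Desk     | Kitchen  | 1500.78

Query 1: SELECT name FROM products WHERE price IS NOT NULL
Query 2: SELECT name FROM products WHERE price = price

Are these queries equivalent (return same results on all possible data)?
Yes, equivalent

Both queries return: [('Desk',), ('Keyboard',), ('Monitor',), ('Notebook',), ('Stapler',)]

Reason: IS NOT NULL vs self-equality (both exclude NULLs)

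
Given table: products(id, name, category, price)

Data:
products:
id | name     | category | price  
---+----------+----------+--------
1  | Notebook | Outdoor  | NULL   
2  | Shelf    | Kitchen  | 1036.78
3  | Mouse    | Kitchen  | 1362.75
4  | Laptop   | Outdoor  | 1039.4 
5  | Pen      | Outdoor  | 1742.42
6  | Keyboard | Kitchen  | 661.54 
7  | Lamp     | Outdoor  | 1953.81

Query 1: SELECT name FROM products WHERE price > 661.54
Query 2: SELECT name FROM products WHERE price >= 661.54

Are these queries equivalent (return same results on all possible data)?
No, not equivalent

Query 1 returns: [('Shelf',), ('Mouse',), ('Laptop',), ('Pen',), ('Lamp',)]
Query 2 returns: [('Shelf',), ('Mouse',), ('Laptop',), ('Pen',), ('Keyboard',), ('Lamp',)]

Reason: > vs >= gives different results when price = 661.54 exists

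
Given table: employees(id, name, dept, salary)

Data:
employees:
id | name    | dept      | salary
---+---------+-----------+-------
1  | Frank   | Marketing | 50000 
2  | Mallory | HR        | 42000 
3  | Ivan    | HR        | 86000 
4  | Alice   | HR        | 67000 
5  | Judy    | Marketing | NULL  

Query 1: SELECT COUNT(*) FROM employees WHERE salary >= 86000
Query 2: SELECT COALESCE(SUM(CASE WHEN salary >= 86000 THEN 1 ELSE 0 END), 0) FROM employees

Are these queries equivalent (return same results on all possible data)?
Yes, equivalent

Both queries return: [(1,)]

Reason: COUNT with WHERE vs conditional SUM (COALESCE handles empty-table NULL)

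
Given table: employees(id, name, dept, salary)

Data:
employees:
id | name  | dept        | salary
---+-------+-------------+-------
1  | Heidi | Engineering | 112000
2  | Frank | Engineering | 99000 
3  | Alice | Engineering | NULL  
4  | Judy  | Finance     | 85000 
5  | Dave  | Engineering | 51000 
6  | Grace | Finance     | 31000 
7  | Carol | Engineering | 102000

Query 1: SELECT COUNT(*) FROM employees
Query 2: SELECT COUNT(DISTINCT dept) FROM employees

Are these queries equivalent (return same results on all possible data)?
No, not equivalent

Query 1 returns: [(7,)]
Query 2 returns: [(2,)]

Reason: COUNT(*) counts rows, COUNT(DISTINCT dept) counts unique depts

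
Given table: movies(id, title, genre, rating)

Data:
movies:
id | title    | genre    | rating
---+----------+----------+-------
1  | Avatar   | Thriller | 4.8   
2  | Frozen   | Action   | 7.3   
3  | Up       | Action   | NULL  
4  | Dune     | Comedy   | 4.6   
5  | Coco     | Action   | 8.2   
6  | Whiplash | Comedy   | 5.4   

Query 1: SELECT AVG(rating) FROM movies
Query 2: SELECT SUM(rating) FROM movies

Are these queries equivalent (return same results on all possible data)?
No, not equivalent

Query 1 returns: [(6.06,)]
Query 2 returns: [(30.299999999999997,)]

Reason: AVG vs SUM give different aggregate values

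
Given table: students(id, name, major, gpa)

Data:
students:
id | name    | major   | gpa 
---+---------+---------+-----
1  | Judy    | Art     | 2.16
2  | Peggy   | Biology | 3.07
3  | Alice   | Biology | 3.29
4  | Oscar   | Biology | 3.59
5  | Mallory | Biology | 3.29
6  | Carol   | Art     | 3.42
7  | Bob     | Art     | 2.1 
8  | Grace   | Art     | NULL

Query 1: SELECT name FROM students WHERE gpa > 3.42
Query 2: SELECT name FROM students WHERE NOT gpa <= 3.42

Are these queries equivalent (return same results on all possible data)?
Yes, equivalent

Both queries return: [('Oscar',)]

Reason: Both filter gpa > 3.42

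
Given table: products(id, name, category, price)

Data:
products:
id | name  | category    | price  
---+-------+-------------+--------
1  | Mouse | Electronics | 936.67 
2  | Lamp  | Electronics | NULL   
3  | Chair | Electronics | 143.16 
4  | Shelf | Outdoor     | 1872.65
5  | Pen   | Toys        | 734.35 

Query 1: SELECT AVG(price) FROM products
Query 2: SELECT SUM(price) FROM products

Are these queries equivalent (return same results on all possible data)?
No, not equivalent

Query 1 returns: [(921.7075,)]
Query 2 returns: [(3686.83,)]

Reason: AVG vs SUM give different aggregate values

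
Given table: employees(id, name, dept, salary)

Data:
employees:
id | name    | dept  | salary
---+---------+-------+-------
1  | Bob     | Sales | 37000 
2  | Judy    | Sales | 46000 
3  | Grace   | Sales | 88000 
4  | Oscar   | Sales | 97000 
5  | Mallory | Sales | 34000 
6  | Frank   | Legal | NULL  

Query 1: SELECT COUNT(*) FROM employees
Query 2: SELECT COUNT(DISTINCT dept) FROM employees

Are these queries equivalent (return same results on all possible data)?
No, not equivalent

Query 1 returns: [(6,)]
Query 2 returns: [(2,)]

Reason: COUNT(*) counts rows, COUNT(DISTINCT dept) counts unique depts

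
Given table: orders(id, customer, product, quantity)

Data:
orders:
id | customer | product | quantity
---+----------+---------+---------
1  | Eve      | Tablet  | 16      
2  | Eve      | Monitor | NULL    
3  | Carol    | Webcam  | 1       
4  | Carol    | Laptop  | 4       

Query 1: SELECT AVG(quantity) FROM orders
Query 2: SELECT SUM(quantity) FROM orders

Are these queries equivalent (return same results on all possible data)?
No, not equivalent

Query 1 returns: [(7.0,)]
Query 2 returns: [(21,)]

Reason: AVG vs SUM give different aggregate values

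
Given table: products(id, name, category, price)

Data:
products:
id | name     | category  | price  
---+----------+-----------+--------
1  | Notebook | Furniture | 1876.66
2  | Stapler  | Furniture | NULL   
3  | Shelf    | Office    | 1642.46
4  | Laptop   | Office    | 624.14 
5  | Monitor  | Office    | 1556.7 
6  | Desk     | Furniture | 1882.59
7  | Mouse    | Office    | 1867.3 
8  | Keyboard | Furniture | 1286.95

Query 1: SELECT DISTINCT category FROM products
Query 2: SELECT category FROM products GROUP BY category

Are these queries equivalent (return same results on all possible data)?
Yes, equivalent

Both queries return: [('Furniture',), ('Office',)]

Reason: Both get unique categorys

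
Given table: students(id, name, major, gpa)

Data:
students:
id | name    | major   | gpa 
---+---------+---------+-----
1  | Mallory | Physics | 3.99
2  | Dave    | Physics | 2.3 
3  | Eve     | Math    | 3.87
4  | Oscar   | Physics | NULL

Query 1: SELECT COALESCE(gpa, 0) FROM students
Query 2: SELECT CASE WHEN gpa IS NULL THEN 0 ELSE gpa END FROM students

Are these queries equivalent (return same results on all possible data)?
Yes, equivalent

Both queries return: [(0,), (2.3,), (3.87,), (3.99,)]

Reason: COALESCE vs CASE for NULL handling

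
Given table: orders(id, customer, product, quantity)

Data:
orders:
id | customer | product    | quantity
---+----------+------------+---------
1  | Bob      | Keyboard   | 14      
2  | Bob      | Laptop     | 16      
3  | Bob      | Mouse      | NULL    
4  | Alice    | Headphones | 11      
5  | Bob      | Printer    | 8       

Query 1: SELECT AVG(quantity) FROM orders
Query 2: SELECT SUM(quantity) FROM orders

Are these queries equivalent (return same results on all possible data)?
No, not equivalent

Query 1 returns: [(12.25,)]
Query 2 returns: [(49,)]

Reason: AVG vs SUM give different aggregate values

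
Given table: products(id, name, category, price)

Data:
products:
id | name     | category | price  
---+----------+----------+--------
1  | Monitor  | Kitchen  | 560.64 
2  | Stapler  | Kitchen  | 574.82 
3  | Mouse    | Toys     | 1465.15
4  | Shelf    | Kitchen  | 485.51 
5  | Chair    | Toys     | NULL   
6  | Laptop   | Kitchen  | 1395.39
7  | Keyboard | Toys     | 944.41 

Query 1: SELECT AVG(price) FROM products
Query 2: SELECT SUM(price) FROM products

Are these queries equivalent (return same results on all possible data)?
No, not equivalent

Query 1 returns: [(904.32,)]
Query 2 returns: [(5425.92,)]

Reason: AVG vs SUM give different aggregate values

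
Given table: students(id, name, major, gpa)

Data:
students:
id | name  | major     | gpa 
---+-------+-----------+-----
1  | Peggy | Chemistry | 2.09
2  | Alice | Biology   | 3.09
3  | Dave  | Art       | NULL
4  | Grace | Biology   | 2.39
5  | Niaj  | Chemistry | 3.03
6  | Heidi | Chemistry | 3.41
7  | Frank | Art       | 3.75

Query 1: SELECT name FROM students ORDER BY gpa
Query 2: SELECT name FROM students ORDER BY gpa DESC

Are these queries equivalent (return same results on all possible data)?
No, not equivalent

Query 1 returns: [('Dave',), ('Peggy',), ('Grace',), ('Niaj',), ('Alice',), ('Heidi',), ('Frank',)]
Query 2 returns: [('Frank',), ('Heidi',), ('Alice',), ('Niaj',), ('Grace',), ('Peggy',), ('Dave',)]

Reason: ASC vs DESC gives opposite ordering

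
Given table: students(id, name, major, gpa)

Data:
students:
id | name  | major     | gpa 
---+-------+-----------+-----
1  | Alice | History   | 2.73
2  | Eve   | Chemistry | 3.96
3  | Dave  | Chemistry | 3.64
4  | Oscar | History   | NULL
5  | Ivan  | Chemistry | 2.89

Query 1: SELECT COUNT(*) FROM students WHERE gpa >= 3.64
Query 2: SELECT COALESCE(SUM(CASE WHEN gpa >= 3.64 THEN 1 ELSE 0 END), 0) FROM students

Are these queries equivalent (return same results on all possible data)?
Yes, equivalent

Both queries return: [(2,)]

Reason: COUNT with WHERE vs conditional SUM (COALESCE handles empty-table NULL)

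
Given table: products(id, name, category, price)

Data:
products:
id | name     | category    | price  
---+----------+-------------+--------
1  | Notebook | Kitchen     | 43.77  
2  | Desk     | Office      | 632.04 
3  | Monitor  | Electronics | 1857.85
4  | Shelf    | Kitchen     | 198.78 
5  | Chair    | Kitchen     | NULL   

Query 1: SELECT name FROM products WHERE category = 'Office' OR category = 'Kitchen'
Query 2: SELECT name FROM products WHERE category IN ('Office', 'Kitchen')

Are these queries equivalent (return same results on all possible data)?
Yes, equivalent

Both queries return: [('Chair',), ('Desk',), ('Notebook',), ('Shelf',)]

Reason: OR vs IN are equivalent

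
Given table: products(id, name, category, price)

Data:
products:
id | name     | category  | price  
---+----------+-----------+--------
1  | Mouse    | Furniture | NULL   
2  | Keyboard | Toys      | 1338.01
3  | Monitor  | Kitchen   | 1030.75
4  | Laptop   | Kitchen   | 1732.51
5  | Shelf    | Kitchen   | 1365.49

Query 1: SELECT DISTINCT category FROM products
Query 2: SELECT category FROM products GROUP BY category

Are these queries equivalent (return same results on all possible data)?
Yes, equivalent

Both queries return: [('Furniture',), ('Kitchen',), ('Toys',)]

Reason: Both get unique categorys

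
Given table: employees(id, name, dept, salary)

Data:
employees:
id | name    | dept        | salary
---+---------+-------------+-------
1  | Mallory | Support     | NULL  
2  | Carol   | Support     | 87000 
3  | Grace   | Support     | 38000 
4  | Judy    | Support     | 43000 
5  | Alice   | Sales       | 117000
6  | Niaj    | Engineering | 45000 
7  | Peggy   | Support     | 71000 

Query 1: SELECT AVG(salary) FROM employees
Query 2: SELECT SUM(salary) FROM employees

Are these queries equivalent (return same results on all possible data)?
No, not equivalent

Query 1 returns: [(66833.33333333333,)]
Query 2 returns: [(401000,)]

Reason: AVG vs SUM give different aggregate values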